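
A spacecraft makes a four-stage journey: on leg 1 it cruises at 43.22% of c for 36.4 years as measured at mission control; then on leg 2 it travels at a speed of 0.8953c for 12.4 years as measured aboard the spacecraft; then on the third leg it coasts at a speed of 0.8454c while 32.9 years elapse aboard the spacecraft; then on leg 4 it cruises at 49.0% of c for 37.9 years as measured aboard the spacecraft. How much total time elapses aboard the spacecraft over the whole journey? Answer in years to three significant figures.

τ = 116 years

Leg 1: β = 0.4322; γ = 1/√(1 − 0.4322²) = 1/√0.8132 = 1.109; τ_1 = 36.4/1.109 = 32.82 years.
Leg 2: 12.4 years is already measured aboard the spacecraft.
Leg 3: 32.9 years is already measured aboard the spacecraft.
Leg 4: 37.9 years is already measured aboard the spacecraft.
Total: 32.82 + 12.40 + 32.90 + 37.90 years.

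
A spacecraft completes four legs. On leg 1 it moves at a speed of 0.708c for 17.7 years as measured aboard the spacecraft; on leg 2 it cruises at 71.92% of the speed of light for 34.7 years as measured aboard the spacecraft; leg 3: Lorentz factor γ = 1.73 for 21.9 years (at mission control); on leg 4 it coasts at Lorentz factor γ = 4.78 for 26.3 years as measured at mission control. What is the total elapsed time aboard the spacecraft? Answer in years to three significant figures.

τ = 70.6 years

Leg 1: 17.7 years is already measured aboard the spacecraft.
Leg 2: 34.7 years is already measured aboard the spacecraft.
Leg 3: γ = 1.73; τ_3 = 21.9/1.730 = 12.66 years.
Leg 4: γ = 4.78; τ_4 = 26.3/4.780 = 5.502 years.
Total: 17.70 + 34.70 + 12.66 + 5.502 years.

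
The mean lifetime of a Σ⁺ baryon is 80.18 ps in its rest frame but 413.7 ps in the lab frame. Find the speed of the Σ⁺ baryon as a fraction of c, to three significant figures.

γ = Δt/τ₀ = 413.7/80.18 = 5.160
β = √(1 − 1/γ²) = √(1 − 0.03756) = √0.9624

v = 0.981c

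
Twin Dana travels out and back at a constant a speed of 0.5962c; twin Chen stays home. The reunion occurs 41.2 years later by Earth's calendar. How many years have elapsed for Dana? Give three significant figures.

τ = 33.1 years

γ = 1/√(1 − 0.5962²) = 1/√0.6445 = 1.246
Dana's clock measures proper time along the trip: τ = Δt/γ = 41.2/1.246 years.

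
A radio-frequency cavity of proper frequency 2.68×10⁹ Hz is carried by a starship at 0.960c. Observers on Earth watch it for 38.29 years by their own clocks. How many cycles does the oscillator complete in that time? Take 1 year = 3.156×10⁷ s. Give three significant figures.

γ = 1/√(1 − 0.960²) = 25/7 ≈ 3.571
During 38.29 years of lab time, the oscillator's proper time advances by τ = Δt/γ = 38.29/3.571 = 10.72 years = 3.384×10⁸ s.
N = f × τ = 2.68×10⁹ × 3.384×10⁸ = 9.068×10¹⁷.

N = 9.07×10¹⁷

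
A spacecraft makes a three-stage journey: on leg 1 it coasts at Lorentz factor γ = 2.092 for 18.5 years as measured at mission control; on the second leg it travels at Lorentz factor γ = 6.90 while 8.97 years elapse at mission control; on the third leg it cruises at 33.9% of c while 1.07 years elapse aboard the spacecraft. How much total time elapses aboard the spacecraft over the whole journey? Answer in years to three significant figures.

Leg 1: γ = 2.092; τ_1 = 18.5/2.092 = 8.843 years.
Leg 2: γ = 6.90; τ_2 = 8.97/6.900 = 1.300 years.
Leg 3: 1.07 years is already measured aboard the spacecraft.
Total: 8.843 + 1.300 + 1.070 years.

τ = 11.2 years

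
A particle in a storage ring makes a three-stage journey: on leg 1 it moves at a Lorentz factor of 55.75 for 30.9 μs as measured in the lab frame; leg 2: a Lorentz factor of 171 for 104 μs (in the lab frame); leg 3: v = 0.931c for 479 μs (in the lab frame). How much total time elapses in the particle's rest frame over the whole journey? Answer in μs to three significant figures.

τ = 176 μs

Leg 1: γ = 55.75; τ_1 = 30.9/55.75 = 0.5543 μs.
Leg 2: γ = 171; τ_2 = 104/171.0 = 0.6082 μs.
Leg 3: γ = 1/√(1 − 0.931²) = 1/√0.1332 = 2.740; τ_3 = 479/2.740 = 174.8 μs.
Total: 0.5543 + 0.6082 + 174.8 μs.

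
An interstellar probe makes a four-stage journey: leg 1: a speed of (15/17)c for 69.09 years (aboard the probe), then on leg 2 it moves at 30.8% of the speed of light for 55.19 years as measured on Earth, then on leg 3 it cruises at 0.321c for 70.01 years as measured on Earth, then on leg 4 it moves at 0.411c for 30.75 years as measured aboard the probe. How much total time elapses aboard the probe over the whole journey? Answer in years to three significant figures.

τ = 219 years

Leg 1: 69.09 years is already measured aboard the probe.
Leg 2: β = 0.308; γ = 1/√(1 − 0.308²) = 1/√0.9051 = 1.051; τ_2 = 55.19/1.051 = 52.51 years.
Leg 3: γ = 1/√(1 − 0.321²) = 1/√0.8970 = 1.056; τ_3 = 70.01/1.056 = 66.31 years.
Leg 4: 30.75 years is already measured aboard the probe.
Total: 69.09 + 52.51 + 66.31 + 30.75 years.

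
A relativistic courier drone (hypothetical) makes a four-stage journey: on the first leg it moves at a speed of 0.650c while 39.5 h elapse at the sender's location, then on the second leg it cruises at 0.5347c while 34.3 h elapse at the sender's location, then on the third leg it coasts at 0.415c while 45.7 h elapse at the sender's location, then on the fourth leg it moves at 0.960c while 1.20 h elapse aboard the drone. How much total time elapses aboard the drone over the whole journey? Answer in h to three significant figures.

τ = 102 h

Leg 1: γ = 1/√(1 − 0.650²) = 1/√0.5775 = 1.316; τ_1 = 39.5/1.316 = 30.02 h.
Leg 2: γ = 1/√(1 − 0.5347²) = 1/√0.7141 = 1.183; τ_2 = 34.3/1.183 = 28.98 h.
Leg 3: γ = 1/√(1 − 0.415²) = 1/√0.8278 = 1.099; τ_3 = 45.7/1.099 = 41.58 h.
Leg 4: 1.20 h is already measured aboard the drone.
Total: 30.02 + 28.98 + 41.58 + 1.200 h.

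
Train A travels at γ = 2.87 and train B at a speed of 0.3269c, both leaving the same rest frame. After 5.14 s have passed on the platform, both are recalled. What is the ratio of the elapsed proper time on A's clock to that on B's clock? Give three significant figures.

τ_A/τ_B = 0.369

A: γ = 2.87. B: γ = 1/√(1 − 0.3269²) = 1/√0.8931 = 1.058.
τ_A/τ_B = γ_B/γ_A = 1.058/2.870 = 0.3687, so τ_A/τ_B = 0.3687.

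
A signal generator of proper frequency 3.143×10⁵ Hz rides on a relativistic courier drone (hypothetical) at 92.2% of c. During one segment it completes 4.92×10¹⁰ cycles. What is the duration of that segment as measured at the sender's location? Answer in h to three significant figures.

β = 0.922; γ = 1/√(1 − 0.922²) = 1/√0.1499 = 2.583
Proper time for N cycles: τ = N/f = 4.92×10¹⁰/(3.143×10⁵) = 1.565×10⁵ s = 43.48 h.
Lab-frame duration Δt = γτ = 2.583 × 43.48 = 112.3 h.

Δt = 112 h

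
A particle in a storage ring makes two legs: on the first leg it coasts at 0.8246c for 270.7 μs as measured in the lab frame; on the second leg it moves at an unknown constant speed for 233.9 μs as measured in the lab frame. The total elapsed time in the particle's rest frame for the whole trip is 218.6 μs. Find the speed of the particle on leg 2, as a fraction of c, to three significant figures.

β = 0.960

Leg 1: γ = 1/√(1 − 0.8246²) = 1/√0.3200 = 1.768; τ_1 = 270.7/1.768 = 153.1 μs.
Leg 2: speed unknown; τ_2 = 233.9/γ_2.
Total proper time: 153.1 + τ_2 = 218.6, so τ_2 = 218.6 − 153.1 = 65.46 μs.
γ_2 = 233.9/65.46 = 3.573; β = √(1 − 1/γ²) = √0.9217.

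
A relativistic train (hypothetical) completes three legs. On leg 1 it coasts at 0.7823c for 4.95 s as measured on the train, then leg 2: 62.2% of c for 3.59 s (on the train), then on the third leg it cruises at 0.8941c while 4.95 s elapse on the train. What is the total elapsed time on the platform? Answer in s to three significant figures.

Δt = 23.6 s

Leg 1: γ = 1/√(1 − 0.7823²) = 1/√0.3880 = 1.605; Δt_1 = 1.605 × 4.95 = 7.947 s.
Leg 2: β = 0.622; γ = 1/√(1 − 0.622²) = 1/√0.6131 = 1.277; Δt_2 = 1.277 × 3.59 = 4.585 s.
Leg 3: γ = 1/√(1 − 0.8941²) = 1/√0.2006 = 2.233; Δt_3 = 2.233 × 4.95 = 11.05 s.
Total: 7.947 + 4.585 + 11.05 s.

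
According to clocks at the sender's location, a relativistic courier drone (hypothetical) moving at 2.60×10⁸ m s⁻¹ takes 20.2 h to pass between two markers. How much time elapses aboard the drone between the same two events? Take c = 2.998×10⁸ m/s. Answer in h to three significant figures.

β = 2.60×10⁸/2.998×10⁸ = 0.8672; γ = 1/√(1 − 0.8672²) = 2.009
The interval measured at the sender's location is the dilated one; the clock aboard the drone measures the proper time τ = Δt/γ = 20.2/2.009 h.

τ = 10.1 h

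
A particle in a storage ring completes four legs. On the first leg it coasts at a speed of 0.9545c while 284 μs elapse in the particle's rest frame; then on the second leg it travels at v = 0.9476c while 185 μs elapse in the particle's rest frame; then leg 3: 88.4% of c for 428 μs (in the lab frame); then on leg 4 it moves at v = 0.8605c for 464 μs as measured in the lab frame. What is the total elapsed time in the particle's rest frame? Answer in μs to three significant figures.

Leg 1: 284 μs is already measured in the particle's rest frame.
Leg 2: 185 μs is already measured in the particle's rest frame.
Leg 3: β = 0.884; γ = 1/√(1 − 0.884²) = 1/√0.2185 = 2.139; τ_3 = 428/2.139 = 200.1 μs.
Leg 4: γ = 1/√(1 − 0.8605²) = 1/√0.2595 = 1.963; τ_4 = 464/1.963 = 236.4 μs.
Total: 284.0 + 185.0 + 200.1 + 236.4 μs.

τ = 905 μs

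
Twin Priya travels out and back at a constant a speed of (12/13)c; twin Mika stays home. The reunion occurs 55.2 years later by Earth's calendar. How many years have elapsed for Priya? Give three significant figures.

τ = 21.2 years

γ = 1/√(1 − (12/13)²) = 13/5 = 2.600
Priya's clock measures proper time along the trip: τ = Δt/γ = 55.2/2.600 years.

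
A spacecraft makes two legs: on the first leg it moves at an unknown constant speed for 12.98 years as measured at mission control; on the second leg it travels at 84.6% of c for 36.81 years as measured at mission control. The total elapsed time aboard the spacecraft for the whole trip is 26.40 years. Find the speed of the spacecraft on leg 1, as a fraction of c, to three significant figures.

Leg 1: speed unknown; τ_1 = 12.98/γ_1.
Leg 2: β = 0.846; γ = 1/√(1 − 0.846²) = 1/√0.2843 = 1.876; τ_2 = 36.81/1.876 = 19.63 years.
Total proper time: τ_1 + 19.63 = 26.40, so τ_1 = 26.40 − 19.63 = 6.774 years.
γ_1 = 12.98/6.774 = 1.916; β = √(1 − 1/γ²) = √0.7277.

β = 0.853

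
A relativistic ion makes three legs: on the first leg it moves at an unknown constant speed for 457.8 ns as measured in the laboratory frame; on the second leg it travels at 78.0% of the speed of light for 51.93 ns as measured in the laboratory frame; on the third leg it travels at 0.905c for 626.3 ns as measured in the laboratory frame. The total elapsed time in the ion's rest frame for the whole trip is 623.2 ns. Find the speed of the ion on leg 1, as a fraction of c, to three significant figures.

Leg 1: speed unknown; τ_1 = 457.8/γ_1.
Leg 2: β = 0.780; γ = 1/√(1 − 0.780²) = 1/√0.3916 = 1.598; τ_2 = 51.93/1.598 = 32.50 ns.
Leg 3: γ = 1/√(1 − 0.905²) = 1/√0.1810 = 2.351; τ_3 = 626.3/2.351 = 266.4 ns.
Total proper time: τ_1 + 32.50 + 266.4 = 623.2, so τ_1 = 623.2 − 298.9 = 324.3 ns.
γ_1 = 457.8/324.3 = 1.412; β = √(1 − 1/γ²) = √0.4983.

β = 0.706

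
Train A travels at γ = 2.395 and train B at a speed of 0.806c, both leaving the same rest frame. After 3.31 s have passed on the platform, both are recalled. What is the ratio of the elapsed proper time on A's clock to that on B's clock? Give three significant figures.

A: γ = 2.395. B: γ = 1/√(1 − 0.806²) = 1/√0.3504 = 1.689.
τ_A/τ_B = γ_B/γ_A = 1.689/2.395 = 0.7054, so τ_A/τ_B = 0.7054.

τ_A/τ_B = 0.705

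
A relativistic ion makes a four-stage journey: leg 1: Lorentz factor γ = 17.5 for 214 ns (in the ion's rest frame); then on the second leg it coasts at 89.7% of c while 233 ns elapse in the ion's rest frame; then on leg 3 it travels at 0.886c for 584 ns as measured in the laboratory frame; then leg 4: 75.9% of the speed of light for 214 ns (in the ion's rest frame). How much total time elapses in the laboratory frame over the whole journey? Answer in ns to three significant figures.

Δt = 5180 ns

Leg 1: γ = 17.5; Δt_1 = 17.50 × 214 = 3745 ns.
Leg 2: β = 0.897; γ = 1/√(1 − 0.897²) = 1/√0.1954 = 2.262; Δt_2 = 2.262 × 233 = 527.1 ns.
Leg 3: 584 ns is already measured in the laboratory frame.
Leg 4: β = 0.759; γ = 1/√(1 − 0.759²) = 1/√0.4239 = 1.536; Δt_4 = 1.536 × 214 = 328.7 ns.
Total: 3745 + 527.1 + 584.0 + 328.7 ns.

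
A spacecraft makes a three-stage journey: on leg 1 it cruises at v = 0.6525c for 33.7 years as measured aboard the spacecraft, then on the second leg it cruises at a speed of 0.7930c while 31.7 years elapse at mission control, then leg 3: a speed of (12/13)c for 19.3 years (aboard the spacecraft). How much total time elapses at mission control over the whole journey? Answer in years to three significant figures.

Δt = 126 years

Leg 1: γ = 1/√(1 − 0.6525²) = 1/√0.5742 = 1.320; Δt_1 = 1.320 × 33.7 = 44.47 years.
Leg 2: 31.7 years is already measured at mission control.
Leg 3: γ = 1/√(1 − (12/13)²) = 13/5 = 2.600; Δt_3 = 2.600 × 19.3 = 50.18 years.
Total: 44.47 + 31.70 + 50.18 years.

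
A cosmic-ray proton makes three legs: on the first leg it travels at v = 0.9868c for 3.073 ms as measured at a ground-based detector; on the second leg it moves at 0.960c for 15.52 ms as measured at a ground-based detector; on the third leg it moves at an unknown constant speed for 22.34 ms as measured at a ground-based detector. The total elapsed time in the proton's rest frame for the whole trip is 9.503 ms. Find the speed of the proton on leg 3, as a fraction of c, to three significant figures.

β = 0.978

Leg 1: γ = 1/√(1 − 0.9868²) = 1/√0.02623 = 6.175; τ_1 = 3.073/6.175 = 0.4977 ms.
Leg 2: γ = 1/√(1 − 0.960²) = 25/7 ≈ 3.571; τ_2 = 15.52/3.571 = 4.346 ms.
Leg 3: speed unknown; τ_3 = 22.34/γ_3.
Total proper time: 0.4977 + 4.346 + τ_3 = 9.503, so τ_3 = 9.503 − 4.843 = 4.660 ms.
γ_3 = 22.34/4.660 = 4.794; β = √(1 − 1/γ²) = √0.9565.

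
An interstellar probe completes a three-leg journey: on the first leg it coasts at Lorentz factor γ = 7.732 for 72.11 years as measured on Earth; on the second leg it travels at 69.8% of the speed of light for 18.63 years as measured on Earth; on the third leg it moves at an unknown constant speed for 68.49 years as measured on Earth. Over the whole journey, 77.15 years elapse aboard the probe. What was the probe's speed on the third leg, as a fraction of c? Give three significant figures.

β = 0.606

Leg 1: γ = 7.732; τ_1 = 72.11/7.732 = 9.326 years.
Leg 2: β = 0.698; γ = 1/√(1 − 0.698²) = 1/√0.5128 = 1.396; τ_2 = 18.63/1.396 = 13.34 years.
Leg 3: speed unknown; τ_3 = 68.49/γ_3.
Total proper time: 9.326 + 13.34 + τ_3 = 77.15, so τ_3 = 77.15 − 22.67 = 54.48 years.
γ_3 = 68.49/54.48 = 1.257; β = √(1 − 1/γ²) = √0.3672.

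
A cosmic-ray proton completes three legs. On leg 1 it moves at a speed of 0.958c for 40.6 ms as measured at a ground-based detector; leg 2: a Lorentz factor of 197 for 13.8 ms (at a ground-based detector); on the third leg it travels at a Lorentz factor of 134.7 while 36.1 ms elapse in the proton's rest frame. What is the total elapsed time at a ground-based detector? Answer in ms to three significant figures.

Δt = 4920 ms

Leg 1: 40.6 ms is already measured at a ground-based detector.
Leg 2: 13.8 ms is already measured at a ground-based detector.
Leg 3: γ = 134.7; Δt_3 = 134.7 × 36.1 = 4863 ms.
Total: 40.60 + 13.80 + 4863 ms.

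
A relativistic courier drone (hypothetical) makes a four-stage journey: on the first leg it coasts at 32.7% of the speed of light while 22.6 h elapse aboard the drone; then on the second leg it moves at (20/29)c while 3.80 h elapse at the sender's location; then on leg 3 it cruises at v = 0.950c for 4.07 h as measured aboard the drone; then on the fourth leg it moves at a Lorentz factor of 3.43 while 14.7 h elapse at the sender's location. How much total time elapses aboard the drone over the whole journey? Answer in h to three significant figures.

τ = 33.7 h

Leg 1: 22.6 h is already measured aboard the drone.
Leg 2: γ = 1/√(1 − (20/29)²) = 29/21 ≈ 1.381; τ_2 = 3.80/1.381 = 2.752 h.
Leg 3: 4.07 h is already measured aboard the drone.
Leg 4: γ = 3.43; τ_4 = 14.7/3.430 = 4.286 h.
Total: 22.60 + 2.752 + 4.070 + 4.286 h.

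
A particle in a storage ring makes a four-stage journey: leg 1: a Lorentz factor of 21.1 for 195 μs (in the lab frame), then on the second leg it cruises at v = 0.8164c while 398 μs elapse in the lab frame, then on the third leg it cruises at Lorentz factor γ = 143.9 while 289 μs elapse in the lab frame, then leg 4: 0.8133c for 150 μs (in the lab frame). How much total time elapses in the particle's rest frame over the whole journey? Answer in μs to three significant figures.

τ = 328 μs

Leg 1: γ = 21.1; τ_1 = 195/21.10 = 9.242 μs.
Leg 2: γ = 1/√(1 − 0.8164²) = 1/√0.3335 = 1.732; τ_2 = 398/1.732 = 229.8 μs.
Leg 3: γ = 143.9; τ_3 = 289/143.9 = 2.008 μs.
Leg 4: γ = 1/√(1 − 0.8133²) = 1/√0.3385 = 1.719; τ_4 = 150/1.719 = 87.28 μs.
Total: 9.242 + 229.8 + 2.008 + 87.28 μs.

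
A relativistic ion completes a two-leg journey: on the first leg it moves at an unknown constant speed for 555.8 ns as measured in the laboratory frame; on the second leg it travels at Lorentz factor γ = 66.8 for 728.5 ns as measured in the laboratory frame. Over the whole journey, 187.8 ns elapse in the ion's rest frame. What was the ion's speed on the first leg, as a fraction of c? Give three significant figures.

Leg 1: speed unknown; τ_1 = 555.8/γ_1.
Leg 2: γ = 66.8; τ_2 = 728.5/66.80 = 10.91 ns.
Total proper time: τ_1 + 10.91 = 187.8, so τ_1 = 187.8 − 10.91 = 176.9 ns.
γ_1 = 555.8/176.9 = 3.142; β = √(1 − 1/γ²) = √0.8987.

β = 0.948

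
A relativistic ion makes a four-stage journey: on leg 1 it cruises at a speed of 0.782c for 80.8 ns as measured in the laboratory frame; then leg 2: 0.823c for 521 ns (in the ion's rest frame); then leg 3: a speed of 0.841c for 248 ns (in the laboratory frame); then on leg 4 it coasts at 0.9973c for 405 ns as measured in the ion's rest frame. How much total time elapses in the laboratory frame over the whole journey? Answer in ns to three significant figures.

Leg 1: 80.8 ns is already measured in the laboratory frame.
Leg 2: γ = 1/√(1 − 0.823²) = 1/√0.3227 = 1.760; Δt_2 = 1.760 × 521 = 917.2 ns.
Leg 3: 248 ns is already measured in the laboratory frame.
Leg 4: γ = 1/√(1 − 0.9973²) = 1/√0.005393 = 13.62; Δt_4 = 13.62 × 405 = 5515 ns.
Total: 80.80 + 917.2 + 248.0 + 5515 ns.

Δt = 6760 ns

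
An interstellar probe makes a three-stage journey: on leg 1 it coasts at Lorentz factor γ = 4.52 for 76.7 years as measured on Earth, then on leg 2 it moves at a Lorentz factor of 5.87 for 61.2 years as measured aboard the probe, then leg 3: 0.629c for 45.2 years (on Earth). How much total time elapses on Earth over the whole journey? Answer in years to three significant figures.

Leg 1: 76.7 years is already measured on Earth.
Leg 2: γ = 5.87; Δt_2 = 5.870 × 61.2 = 359.2 years.
Leg 3: 45.2 years is already measured on Earth.
Total: 76.70 + 359.2 + 45.20 years.

Δt = 481 years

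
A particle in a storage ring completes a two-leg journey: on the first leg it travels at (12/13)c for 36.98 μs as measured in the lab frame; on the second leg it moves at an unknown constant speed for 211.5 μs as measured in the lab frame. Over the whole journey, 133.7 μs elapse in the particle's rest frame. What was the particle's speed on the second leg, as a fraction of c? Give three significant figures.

Leg 1: γ = 1/√(1 − (12/13)²) = 13/5 = 2.600; τ_1 = 36.98/2.600 = 14.22 μs.
Leg 2: speed unknown; τ_2 = 211.5/γ_2.
Total proper time: 14.22 + τ_2 = 133.7, so τ_2 = 133.7 − 14.22 = 119.5 μs.
γ_2 = 211.5/119.5 = 1.770; β = √(1 − 1/γ²) = √0.6809.

β = 0.825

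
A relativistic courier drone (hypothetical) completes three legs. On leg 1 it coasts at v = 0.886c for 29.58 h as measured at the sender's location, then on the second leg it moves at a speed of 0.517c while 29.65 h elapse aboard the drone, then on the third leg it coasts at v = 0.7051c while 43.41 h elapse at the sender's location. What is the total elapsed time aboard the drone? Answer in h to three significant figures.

Leg 1: γ = 1/√(1 − 0.886²) = 1/√0.2150 = 2.157; τ_1 = 29.58/2.157 = 13.72 h.
Leg 2: 29.65 h is already measured aboard the drone.
Leg 3: γ = 1/√(1 − 0.7051²) = 1/√0.5028 = 1.410; τ_3 = 43.41/1.410 = 30.78 h.
Total: 13.72 + 29.65 + 30.78 h.

τ = 74.1 h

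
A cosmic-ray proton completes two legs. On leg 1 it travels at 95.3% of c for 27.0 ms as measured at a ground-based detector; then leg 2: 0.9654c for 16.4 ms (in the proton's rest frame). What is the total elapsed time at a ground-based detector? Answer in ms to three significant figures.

Δt = 89.9 ms

Leg 1: 27.0 ms is already measured at a ground-based detector.
Leg 2: γ = 1/√(1 − 0.9654²) = 1/√0.06800 = 3.835; Δt_2 = 3.835 × 16.4 = 62.89 ms.
Total: 27.00 + 62.89 ms.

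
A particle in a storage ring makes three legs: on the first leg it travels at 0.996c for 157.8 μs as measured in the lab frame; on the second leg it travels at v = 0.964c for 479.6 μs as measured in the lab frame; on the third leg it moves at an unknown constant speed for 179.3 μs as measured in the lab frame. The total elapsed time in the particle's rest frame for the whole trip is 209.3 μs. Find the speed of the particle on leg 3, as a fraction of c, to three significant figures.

Leg 1: γ = 1/√(1 − 0.996²) = 1/√0.007984 = 11.19; τ_1 = 157.8/11.19 = 14.10 μs.
Leg 2: γ = 1/√(1 − 0.964²) = 1/√0.07070 = 3.761; τ_2 = 479.6/3.761 = 127.5 μs.
Leg 3: speed unknown; τ_3 = 179.3/γ_3.
Total proper time: 14.10 + 127.5 + τ_3 = 209.3, so τ_3 = 209.3 − 141.6 = 67.67 μs.
γ_3 = 179.3/67.67 = 2.649; β = √(1 − 1/γ²) = √0.8575.

β = 0.926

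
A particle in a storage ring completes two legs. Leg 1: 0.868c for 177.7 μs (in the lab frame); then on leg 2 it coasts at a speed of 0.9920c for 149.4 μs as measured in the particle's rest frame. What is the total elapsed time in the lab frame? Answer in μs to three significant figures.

Leg 1: 177.7 μs is already measured in the lab frame.
Leg 2: γ = 1/√(1 − 0.9920²) = 1/√0.01594 = 7.922; Δt_2 = 7.922 × 149.4 = 1183 μs.
Total: 177.7 + 1183 μs.

Δt = 1360 μs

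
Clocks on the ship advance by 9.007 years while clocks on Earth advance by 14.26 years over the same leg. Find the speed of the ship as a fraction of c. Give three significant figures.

β = 0.775

The proper time is measured on the ship (both events occur at the ship's location); Δt is measured on Earth. γ = Δt/τ = 14.26/9.007 = 1.583.
β = √(1 − 1/γ²) = √(1 − 0.3990) = √0.6010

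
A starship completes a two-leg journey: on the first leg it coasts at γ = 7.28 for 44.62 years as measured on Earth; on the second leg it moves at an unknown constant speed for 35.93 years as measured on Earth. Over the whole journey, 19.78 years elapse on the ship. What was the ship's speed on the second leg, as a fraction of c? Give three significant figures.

Leg 1: γ = 7.28; τ_1 = 44.62/7.280 = 6.129 years.
Leg 2: speed unknown; τ_2 = 35.93/γ_2.
Total proper time: 6.129 + τ_2 = 19.78, so τ_2 = 19.78 − 6.129 = 13.65 years.
γ_2 = 35.93/13.65 = 2.632; β = √(1 − 1/γ²) = √0.8557.

β = 0.925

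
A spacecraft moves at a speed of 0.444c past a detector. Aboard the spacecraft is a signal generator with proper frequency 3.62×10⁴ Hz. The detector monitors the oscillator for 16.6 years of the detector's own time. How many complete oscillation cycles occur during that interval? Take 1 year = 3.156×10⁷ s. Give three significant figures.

γ = 1/√(1 − 0.444²) = 1/√0.8029 = 1.116
During 16.6 years of lab time, the oscillator's proper time advances by τ = Δt/γ = 16.6/1.116 = 14.87 years = 4.694×10⁸ s.
N = f × τ = 3.62×10⁴ × 4.694×10⁸ = 1.699×10¹³.

N = 1.70×10¹³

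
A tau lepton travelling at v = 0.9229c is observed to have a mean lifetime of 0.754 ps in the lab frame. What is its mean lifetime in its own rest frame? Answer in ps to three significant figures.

γ = 1/√(1 − 0.9229²) = 1/√0.1483 = 2.597
The lab-frame lifetime is the dilated interval; the proper lifetime is τ₀ = Δt/γ = 0.754/2.597 ps.

τ₀ = 0.290 ps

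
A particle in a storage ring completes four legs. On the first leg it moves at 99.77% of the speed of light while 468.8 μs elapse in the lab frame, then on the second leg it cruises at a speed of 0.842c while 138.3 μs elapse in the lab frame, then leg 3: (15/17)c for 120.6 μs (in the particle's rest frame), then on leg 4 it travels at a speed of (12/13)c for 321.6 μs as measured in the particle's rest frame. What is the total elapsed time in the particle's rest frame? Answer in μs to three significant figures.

τ = 549 μs

Leg 1: β = 0.9977; γ = 1/√(1 − 0.9977²) = 1/√0.004595 = 14.75; τ_1 = 468.8/14.75 = 31.78 μs.
Leg 2: γ = 1/√(1 − 0.842²) = 1/√0.2910 = 1.854; τ_2 = 138.3/1.854 = 74.61 μs.
Leg 3: 120.6 μs is already measured in the particle's rest frame.
Leg 4: 321.6 μs is already measured in the particle's rest frame.
Total: 31.78 + 74.61 + 120.6 + 321.6 μs.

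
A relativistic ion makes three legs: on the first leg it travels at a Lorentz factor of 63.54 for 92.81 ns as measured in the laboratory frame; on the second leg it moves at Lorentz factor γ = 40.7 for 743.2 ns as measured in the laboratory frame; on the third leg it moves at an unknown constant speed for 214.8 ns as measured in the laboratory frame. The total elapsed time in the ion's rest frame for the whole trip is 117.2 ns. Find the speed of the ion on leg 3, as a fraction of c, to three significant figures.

β = 0.891

Leg 1: γ = 63.54; τ_1 = 92.81/63.54 = 1.461 ns.
Leg 2: γ = 40.7; τ_2 = 743.2/40.70 = 18.26 ns.
Leg 3: speed unknown; τ_3 = 214.8/γ_3.
Total proper time: 1.461 + 18.26 + τ_3 = 117.2, so τ_3 = 117.2 − 19.72 = 97.48 ns.
γ_3 = 214.8/97.48 = 2.204; β = √(1 − 1/γ²) = √0.7941.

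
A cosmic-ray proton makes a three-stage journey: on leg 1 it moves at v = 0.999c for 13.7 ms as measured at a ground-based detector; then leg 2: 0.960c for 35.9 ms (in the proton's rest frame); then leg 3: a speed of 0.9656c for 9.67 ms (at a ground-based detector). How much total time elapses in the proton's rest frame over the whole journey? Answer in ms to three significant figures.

Leg 1: γ = 1/√(1 − 0.999²) = 1/√0.001999 = 22.37; τ_1 = 13.7/22.37 = 0.6125 ms.
Leg 2: 35.9 ms is already measured in the proton's rest frame.
Leg 3: γ = 1/√(1 − 0.9656²) = 1/√0.06762 = 3.846; τ_3 = 9.67/3.846 = 2.515 ms.
Total: 0.6125 + 35.90 + 2.515 ms.

τ = 39.0 ms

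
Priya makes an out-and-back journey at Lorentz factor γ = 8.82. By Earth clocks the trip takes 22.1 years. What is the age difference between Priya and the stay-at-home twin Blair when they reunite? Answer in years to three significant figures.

Δt − τ = 19.6 years

γ = 8.82
Priya's elapsed proper time: τ = 22.1/8.820 = 2.506 years.
Age gap = Δt − τ = 22.1 − 2.506 years.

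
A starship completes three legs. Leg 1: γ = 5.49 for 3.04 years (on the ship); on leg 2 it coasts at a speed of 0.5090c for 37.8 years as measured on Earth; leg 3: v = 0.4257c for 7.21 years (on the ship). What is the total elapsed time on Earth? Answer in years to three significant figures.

Δt = 62.5 years

Leg 1: γ = 5.49; Δt_1 = 5.490 × 3.04 = 16.69 years.
Leg 2: 37.8 years is already measured on Earth.
Leg 3: γ = 1/√(1 − 0.4257²) = 1/√0.8188 = 1.105; Δt_3 = 1.105 × 7.21 = 7.968 years.
Total: 16.69 + 37.80 + 7.968 years.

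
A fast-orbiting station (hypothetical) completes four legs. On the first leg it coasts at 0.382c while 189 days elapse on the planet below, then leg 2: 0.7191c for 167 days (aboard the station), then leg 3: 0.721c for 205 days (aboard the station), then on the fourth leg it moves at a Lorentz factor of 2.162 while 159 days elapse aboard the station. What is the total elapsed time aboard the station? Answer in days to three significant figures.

τ = 706 days

Leg 1: γ = 1/√(1 − 0.382²) = 1/√0.8541 = 1.082; τ_1 = 189/1.082 = 174.7 days.
Leg 2: 167 days is already measured aboard the station.
Leg 3: 205 days is already measured aboard the station.
Leg 4: 159 days is already measured aboard the station.
Total: 174.7 + 167.0 + 205.0 + 159.0 days.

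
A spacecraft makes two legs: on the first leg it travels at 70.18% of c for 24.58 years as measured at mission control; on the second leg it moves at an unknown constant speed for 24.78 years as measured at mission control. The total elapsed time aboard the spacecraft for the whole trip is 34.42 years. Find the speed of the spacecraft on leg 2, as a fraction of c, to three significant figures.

Leg 1: β = 0.7018; γ = 1/√(1 − 0.7018²) = 1/√0.5075 = 1.404; τ_1 = 24.58/1.404 = 17.51 years.
Leg 2: speed unknown; τ_2 = 24.78/γ_2.
Total proper time: 17.51 + τ_2 = 34.42, so τ_2 = 34.42 − 17.51 = 16.91 years.
γ_2 = 24.78/16.91 = 1.465; β = √(1 − 1/γ²) = √0.5343.

β = 0.731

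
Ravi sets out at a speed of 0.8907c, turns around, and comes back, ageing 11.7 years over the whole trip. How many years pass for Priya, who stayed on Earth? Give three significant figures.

γ = 1/√(1 − 0.8907²) = 1/√0.2067 = 2.200
Earth-frame duration is the dilated interval: Δt = γτ = 2.200 × 11.7 years.

Δt = 25.7 years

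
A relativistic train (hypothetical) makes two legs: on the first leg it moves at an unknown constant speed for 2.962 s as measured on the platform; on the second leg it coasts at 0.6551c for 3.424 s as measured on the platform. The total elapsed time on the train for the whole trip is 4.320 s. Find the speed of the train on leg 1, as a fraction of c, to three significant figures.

β = 0.811

Leg 1: speed unknown; τ_1 = 2.962/γ_1.
Leg 2: γ = 1/√(1 − 0.6551²) = 1/√0.5708 = 1.324; τ_2 = 3.424/1.324 = 2.587 s.
Total proper time: τ_1 + 2.587 = 4.320, so τ_1 = 4.320 − 2.587 = 1.733 s.
γ_1 = 2.962/1.733 = 1.709; β = √(1 − 1/γ²) = √0.6577.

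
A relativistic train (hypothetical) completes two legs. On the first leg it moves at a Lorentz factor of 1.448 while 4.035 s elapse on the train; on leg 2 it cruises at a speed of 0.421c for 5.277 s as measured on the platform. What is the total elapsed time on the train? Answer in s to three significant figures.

Leg 1: 4.035 s is already measured on the train.
Leg 2: γ = 1/√(1 − 0.421²) = 1/√0.8228 = 1.102; τ_2 = 5.277/1.102 = 4.787 s.
Total: 4.035 + 4.787 s.

τ = 8.82 s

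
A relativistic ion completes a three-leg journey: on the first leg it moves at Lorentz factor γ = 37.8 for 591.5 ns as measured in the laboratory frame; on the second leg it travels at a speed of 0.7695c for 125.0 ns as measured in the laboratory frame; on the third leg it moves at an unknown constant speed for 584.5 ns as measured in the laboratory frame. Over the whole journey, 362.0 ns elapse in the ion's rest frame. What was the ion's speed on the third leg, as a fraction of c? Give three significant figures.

Leg 1: γ = 37.8; τ_1 = 591.5/37.80 = 15.65 ns.
Leg 2: γ = 1/√(1 − 0.7695²) = 1/√0.4079 = 1.566; τ_2 = 125.0/1.566 = 79.83 ns.
Leg 3: speed unknown; τ_3 = 584.5/γ_3.
Total proper time: 15.65 + 79.83 + τ_3 = 362.0, so τ_3 = 362.0 − 95.48 = 266.5 ns.
γ_3 = 584.5/266.5 = 2.193; β = √(1 − 1/γ²) = √0.7921.

β = 0.890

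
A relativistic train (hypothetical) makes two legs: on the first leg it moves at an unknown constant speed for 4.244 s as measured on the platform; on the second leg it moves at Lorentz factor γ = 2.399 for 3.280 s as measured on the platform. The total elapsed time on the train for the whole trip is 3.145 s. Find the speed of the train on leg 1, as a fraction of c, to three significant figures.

β = 0.908

Leg 1: speed unknown; τ_1 = 4.244/γ_1.
Leg 2: γ = 2.399; τ_2 = 3.280/2.399 = 1.367 s.
Total proper time: τ_1 + 1.367 = 3.145, so τ_1 = 3.145 − 1.367 = 1.778 s.
γ_1 = 4.244/1.778 = 2.387; β = √(1 − 1/γ²) = √0.8245.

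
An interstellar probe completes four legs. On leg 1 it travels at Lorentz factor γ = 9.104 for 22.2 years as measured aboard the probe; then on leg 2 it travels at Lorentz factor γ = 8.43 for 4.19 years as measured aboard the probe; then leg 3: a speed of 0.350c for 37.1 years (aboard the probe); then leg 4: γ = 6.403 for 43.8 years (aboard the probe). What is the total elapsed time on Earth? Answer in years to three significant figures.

Leg 1: γ = 9.104; Δt_1 = 9.104 × 22.2 = 202.1 years.
Leg 2: γ = 8.43; Δt_2 = 8.430 × 4.19 = 35.32 years.
Leg 3: γ = 1/√(1 − 0.350²) = 1/√0.8775 = 1.068; Δt_3 = 1.068 × 37.1 = 39.61 years.
Leg 4: γ = 6.403; Δt_4 = 6.403 × 43.8 = 280.5 years.
Total: 202.1 + 35.32 + 39.61 + 280.5 years.

Δt = 557 years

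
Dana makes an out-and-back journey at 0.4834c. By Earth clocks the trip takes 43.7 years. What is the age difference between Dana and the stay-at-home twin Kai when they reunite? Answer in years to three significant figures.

Δt − τ = 5.45 years

γ = 1/√(1 − 0.4834²) = 1/√0.7663 = 1.142
Dana's elapsed proper time: τ = 43.7/1.142 = 38.25 years.
Age gap = Δt − τ = 43.7 − 38.25 years.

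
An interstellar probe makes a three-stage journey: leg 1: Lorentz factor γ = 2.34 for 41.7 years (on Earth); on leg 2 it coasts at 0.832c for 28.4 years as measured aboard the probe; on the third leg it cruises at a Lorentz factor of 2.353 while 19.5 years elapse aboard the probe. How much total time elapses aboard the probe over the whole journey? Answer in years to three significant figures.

Leg 1: γ = 2.34; τ_1 = 41.7/2.340 = 17.82 years.
Leg 2: 28.4 years is already measured aboard the probe.
Leg 3: 19.5 years is already measured aboard the probe.
Total: 17.82 + 28.40 + 19.50 years.

τ = 65.7 years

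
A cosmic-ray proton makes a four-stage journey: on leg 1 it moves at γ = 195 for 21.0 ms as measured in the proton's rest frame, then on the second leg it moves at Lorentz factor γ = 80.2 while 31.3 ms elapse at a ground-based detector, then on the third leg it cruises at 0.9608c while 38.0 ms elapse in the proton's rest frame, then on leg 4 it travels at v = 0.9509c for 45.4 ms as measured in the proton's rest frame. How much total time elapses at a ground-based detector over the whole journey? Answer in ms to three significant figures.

Δt = 4410 ms

Leg 1: γ = 195; Δt_1 = 195.0 × 21.0 = 4095 ms.
Leg 2: 31.3 ms is already measured at a ground-based detector.
Leg 3: γ = 1/√(1 − 0.9608²) = 1/√0.07686 = 3.607; Δt_3 = 3.607 × 38.0 = 137.1 ms.
Leg 4: γ = 1/√(1 − 0.9509²) = 1/√0.09579 = 3.231; Δt_4 = 3.231 × 45.4 = 146.7 ms.
Total: 4095 + 31.30 + 137.1 + 146.7 ms.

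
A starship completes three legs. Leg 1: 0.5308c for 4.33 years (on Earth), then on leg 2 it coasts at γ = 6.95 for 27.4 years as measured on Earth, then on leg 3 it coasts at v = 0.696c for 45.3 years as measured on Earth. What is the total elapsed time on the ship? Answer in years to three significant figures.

τ = 40.1 years

Leg 1: γ = 1/√(1 − 0.5308²) = 1/√0.7183 = 1.180; τ_1 = 4.33/1.180 = 3.670 years.
Leg 2: γ = 6.95; τ_2 = 27.4/6.950 = 3.942 years.
Leg 3: γ = 1/√(1 − 0.696²) = 1/√0.5156 = 1.393; τ_3 = 45.3/1.393 = 32.53 years.
Total: 3.670 + 3.942 + 32.53 years.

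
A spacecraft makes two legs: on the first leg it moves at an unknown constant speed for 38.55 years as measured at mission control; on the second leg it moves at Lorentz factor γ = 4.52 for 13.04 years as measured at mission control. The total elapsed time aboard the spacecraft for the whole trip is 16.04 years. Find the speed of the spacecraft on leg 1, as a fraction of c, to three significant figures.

Leg 1: speed unknown; τ_1 = 38.55/γ_1.
Leg 2: γ = 4.52; τ_2 = 13.04/4.520 = 2.885 years.
Total proper time: τ_1 + 2.885 = 16.04, so τ_1 = 16.04 − 2.885 = 13.16 years.
γ_1 = 38.55/13.16 = 2.930; β = √(1 − 1/γ²) = √0.8836.

β = 0.940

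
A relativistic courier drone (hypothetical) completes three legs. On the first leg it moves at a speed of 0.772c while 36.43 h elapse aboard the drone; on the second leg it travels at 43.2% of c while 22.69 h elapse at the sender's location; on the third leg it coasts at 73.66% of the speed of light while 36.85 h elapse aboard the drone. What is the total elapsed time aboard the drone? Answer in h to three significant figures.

Leg 1: 36.43 h is already measured aboard the drone.
Leg 2: β = 0.432; γ = 1/√(1 − 0.432²) = 1/√0.8134 = 1.109; τ_2 = 22.69/1.109 = 20.46 h.
Leg 3: 36.85 h is already measured aboard the drone.
Total: 36.43 + 20.46 + 36.85 h.

τ = 93.7 h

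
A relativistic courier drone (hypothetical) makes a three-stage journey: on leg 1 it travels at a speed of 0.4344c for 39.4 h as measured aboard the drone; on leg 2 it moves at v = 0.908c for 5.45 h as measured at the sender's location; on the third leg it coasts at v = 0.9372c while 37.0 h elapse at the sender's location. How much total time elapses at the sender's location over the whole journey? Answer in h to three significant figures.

Leg 1: γ = 1/√(1 − 0.4344²) = 1/√0.8113 = 1.110; Δt_1 = 1.110 × 39.4 = 43.74 h.
Leg 2: 5.45 h is already measured at the sender's location.
Leg 3: 37.0 h is already measured at the sender's location.
Total: 43.74 + 5.450 + 37.00 h.

Δt = 86.2 h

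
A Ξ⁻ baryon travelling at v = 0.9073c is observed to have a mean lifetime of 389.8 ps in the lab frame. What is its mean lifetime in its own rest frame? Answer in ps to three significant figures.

γ = 1/√(1 − 0.9073²) = 1/√0.1768 = 2.378
The lab-frame lifetime is the dilated interval; the proper lifetime is τ₀ = Δt/γ = 389.8/2.378 ps.

τ₀ = 164 ps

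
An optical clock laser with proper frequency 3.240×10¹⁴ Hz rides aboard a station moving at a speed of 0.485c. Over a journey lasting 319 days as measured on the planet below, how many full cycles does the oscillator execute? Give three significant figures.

γ = 1/√(1 − 0.485²) = 1/√0.7648 = 1.143
The oscillator's own cycle count is N = f × τ where τ is the proper time aboard the station. τ = Δt/γ = 319/1.143 = 279.0 days = 2.410×10⁷ s.
N = 3.240×10¹⁴ × 2.410×10⁷ = 7.809×10²¹.

N = 7.81×10²¹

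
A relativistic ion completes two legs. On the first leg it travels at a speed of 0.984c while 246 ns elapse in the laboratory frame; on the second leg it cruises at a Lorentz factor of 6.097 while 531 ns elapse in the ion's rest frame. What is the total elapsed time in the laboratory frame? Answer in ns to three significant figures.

Leg 1: 246 ns is already measured in the laboratory frame.
Leg 2: γ = 6.097; Δt_2 = 6.097 × 531 = 3238 ns.
Total: 246.0 + 3238 ns.

Δt = 3480 ns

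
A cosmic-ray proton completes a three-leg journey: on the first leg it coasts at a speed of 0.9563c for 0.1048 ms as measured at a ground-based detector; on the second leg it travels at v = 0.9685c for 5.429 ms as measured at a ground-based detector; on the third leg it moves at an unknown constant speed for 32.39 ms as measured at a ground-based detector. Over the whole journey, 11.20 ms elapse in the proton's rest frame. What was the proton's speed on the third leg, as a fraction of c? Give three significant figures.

Leg 1: γ = 1/√(1 − 0.9563²) = 1/√0.08549 = 3.420; τ_1 = 0.1048/3.420 = 0.03064 ms.
Leg 2: γ = 1/√(1 − 0.9685²) = 1/√0.06201 = 4.016; τ_2 = 5.429/4.016 = 1.352 ms.
Leg 3: speed unknown; τ_3 = 32.39/γ_3.
Total proper time: 0.03064 + 1.352 + τ_3 = 11.20, so τ_3 = 11.20 − 1.383 = 9.817 ms.
γ_3 = 32.39/9.817 = 3.299; β = √(1 − 1/γ²) = √0.9081.

β = 0.953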